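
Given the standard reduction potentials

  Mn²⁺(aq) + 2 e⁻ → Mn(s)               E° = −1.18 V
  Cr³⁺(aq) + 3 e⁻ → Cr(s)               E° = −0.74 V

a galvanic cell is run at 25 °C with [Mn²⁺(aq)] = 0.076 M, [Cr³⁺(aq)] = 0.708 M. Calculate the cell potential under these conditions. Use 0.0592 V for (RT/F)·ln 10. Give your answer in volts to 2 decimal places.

+0.47 V

Cr³⁺/Cr is reduced (cathode, E° = −0.74 V) and Mn²⁺/Mn is oxidized (anode).
E°cell = E°cat − E°an = −0.74 − (−1.18) = +0.44 V; n = 6.
For the overall reaction 2 Cr³⁺(aq) + 3 Mn(s) → 2 Cr(s) + 3 Mn²⁺(aq), Q = [Mn²⁺(aq)]^3 / [Cr³⁺(aq)]^2 = 0.000876, giving log Q = −3.058.
E = E° − (0.0592/n)·log Q = +0.44 − (0.0592/6)(−3.058) = +0.47 V.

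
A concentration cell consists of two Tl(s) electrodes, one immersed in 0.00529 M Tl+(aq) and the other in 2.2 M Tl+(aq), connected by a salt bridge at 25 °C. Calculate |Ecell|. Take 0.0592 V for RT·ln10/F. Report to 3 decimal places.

0.155 V

For a concentration cell E°cell = 0, since both electrodes use the same couple.
The compartment with the higher Tl+(aq) concentration (2.2 M) acts as the cathode; ions are reduced there and produced at the dilute (0.00529 M) anode.
With n = 1, Ecell = −(0.0592/1)·log([dilute]/[conc]) = −(0.0592/1)·log(0.00529/2.2) = +0.155 V.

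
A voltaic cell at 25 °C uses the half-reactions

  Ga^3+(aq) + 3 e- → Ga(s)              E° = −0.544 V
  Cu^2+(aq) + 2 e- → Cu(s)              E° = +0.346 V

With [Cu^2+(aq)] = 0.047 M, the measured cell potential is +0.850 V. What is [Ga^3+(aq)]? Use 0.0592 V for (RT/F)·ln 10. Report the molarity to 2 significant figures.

1.1 M

Cu²⁺/Cu is the cathode (higher E°); E°cell = +0.346 − (−0.544) = +0.890 V with n = 6.
From the Nernst equation, log Q = n(E° − E)/0.0592 = 6·(+0.890 − (+0.850))/0.0592 = 4.054.
For 3 Cu^2+(aq) + 2 Ga(s) → 3 Cu(s) + 2 Ga^3+(aq), the reaction quotient is Q = [Ga^3+(aq)]^2 / [Cu^2+(aq)]^3.
Isolating [Ga^3+(aq)] in Q = 10^{4.054} yields log [Ga^3+(aq)] = 0.035, i.e. 1.1 M.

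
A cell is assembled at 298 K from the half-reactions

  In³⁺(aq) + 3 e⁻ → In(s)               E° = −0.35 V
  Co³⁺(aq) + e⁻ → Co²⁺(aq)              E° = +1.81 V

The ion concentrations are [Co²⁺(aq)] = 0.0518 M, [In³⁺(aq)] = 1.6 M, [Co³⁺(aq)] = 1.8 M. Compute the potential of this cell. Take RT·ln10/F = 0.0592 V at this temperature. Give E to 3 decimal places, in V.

The Co³⁺/Co²⁺ couple has the more positive E°, so it is the cathode; In³⁺/In is the anode.
E°cell = +1.81 − (−0.35) = +2.16 V, with n = 3 electrons transferred.
The balanced reaction is 3 Co³⁺(aq) + In(s) → 3 Co²⁺(aq) + In³⁺(aq), so Q = ([Co²⁺(aq)]^3·[In³⁺(aq)]) / [Co³⁺(aq)]^3 = 3.81×10^−5 and log Q = −4.419.
Applying E = E° − (RT ln10/nF)·log Q gives +2.16 − (0.0592/3)(−4.419) = +2.247 V.

+2.247 V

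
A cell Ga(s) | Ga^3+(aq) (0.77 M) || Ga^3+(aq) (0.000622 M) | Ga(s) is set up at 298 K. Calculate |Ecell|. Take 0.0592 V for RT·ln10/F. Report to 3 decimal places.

For a concentration cell E°cell = 0, since both electrodes use the same couple.
The compartment with the higher Ga^3+(aq) concentration (0.77 M) acts as the cathode; ions are reduced there and produced at the dilute (0.000622 M) anode.
With n = 3, Ecell = −(0.0592/3)·log([dilute]/[conc]) = −(0.0592/3)·log(0.000622/0.77) = +0.061 V.

0.061 V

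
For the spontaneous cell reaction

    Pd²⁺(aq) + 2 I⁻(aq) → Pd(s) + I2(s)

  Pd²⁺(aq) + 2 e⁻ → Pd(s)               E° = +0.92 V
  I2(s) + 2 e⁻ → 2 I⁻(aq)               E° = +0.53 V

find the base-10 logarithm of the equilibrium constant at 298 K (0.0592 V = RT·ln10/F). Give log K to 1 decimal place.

The Pd²⁺/Pd couple is reduced (cathode); E°cell = +0.92 − (+0.53) = +0.39 V with n = 2.
At equilibrium E = 0, so log K = nE°cell / 0.0592 = (2)(+0.39) / 0.0592 = 13.2.

log K = 13.2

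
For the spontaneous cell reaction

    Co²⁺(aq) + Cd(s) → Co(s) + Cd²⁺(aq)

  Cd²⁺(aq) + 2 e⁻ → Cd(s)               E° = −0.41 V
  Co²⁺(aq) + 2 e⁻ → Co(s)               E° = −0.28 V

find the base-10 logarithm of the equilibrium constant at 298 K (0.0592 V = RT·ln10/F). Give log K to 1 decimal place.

The Co²⁺/Co couple is reduced (cathode); E°cell = −0.28 − (−0.41) = +0.13 V with n = 2.
At equilibrium E = 0, so log K = nE°cell / 0.0592 = (2)(+0.13) / 0.0592 = 4.4.

log K = 4.4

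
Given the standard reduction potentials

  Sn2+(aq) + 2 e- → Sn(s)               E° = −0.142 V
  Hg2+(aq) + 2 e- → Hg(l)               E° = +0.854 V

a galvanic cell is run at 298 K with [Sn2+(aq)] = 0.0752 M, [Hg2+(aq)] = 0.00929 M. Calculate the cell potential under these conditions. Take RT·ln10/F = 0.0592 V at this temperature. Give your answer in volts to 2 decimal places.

Since E°(Hg²⁺/Hg) > E°(Sn²⁺/Sn), Hg²⁺/Hg serves as the cathode.
E°cell = +0.854 − (−0.142) = +0.996 V, with n = 2 electrons transferred.
For the overall reaction Hg2+(aq) + Sn(s) → Hg(l) + Sn2+(aq), Q = [Sn2+(aq)] / [Hg2+(aq)] = 8.09, giving log Q = 0.908.
By the Nernst equation, E = +0.996 − (0.0592/2)·(0.908) = +0.97 V.

+0.97 V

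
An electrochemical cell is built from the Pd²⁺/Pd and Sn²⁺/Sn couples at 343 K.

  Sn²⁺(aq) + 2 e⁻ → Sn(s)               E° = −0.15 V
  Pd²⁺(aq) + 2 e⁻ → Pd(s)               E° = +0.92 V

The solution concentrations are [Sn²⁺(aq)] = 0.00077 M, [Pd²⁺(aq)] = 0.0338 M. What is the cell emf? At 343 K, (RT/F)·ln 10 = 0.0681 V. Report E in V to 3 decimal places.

Pd²⁺/Pd is reduced (cathode, E° = +0.92 V) and Sn²⁺/Sn is oxidized (anode).
E°cell = E°cat − E°an = +0.92 − (−0.15) = +1.07 V; n = 2.
Balancing gives Pd²⁺(aq) + Sn(s) → Pd(s) + Sn²⁺(aq); hence Q = [Sn²⁺(aq)] / [Pd²⁺(aq)] = 0.0228 (log Q = −1.642).
Applying E = E° − (RT ln10/nF)·log Q gives +1.07 − (0.0681/2)(−1.642) = +1.126 V.

+1.126 V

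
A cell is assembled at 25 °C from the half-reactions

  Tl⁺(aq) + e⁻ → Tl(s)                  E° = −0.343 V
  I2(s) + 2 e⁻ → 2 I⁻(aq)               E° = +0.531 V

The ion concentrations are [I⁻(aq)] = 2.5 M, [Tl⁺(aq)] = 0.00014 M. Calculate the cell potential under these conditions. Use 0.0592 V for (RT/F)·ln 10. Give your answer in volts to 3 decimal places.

+1.079 V

The I₂/I⁻ couple has the more positive E°, so it is the cathode; Tl⁺/Tl is the anode.
E°cell = +0.531 − (−0.343) = +0.874 V, with n = 2 electrons transferred.
Balancing gives I2(s) + 2 Tl(s) → 2 I⁻(aq) + 2 Tl⁺(aq); hence Q = [I⁻(aq)]^2·[Tl⁺(aq)]^2 = 1.22×10^−7 (log Q = −6.912).
E = E° − (0.0592/n)·log Q = +0.874 − (0.0592/2)(−6.912) = +1.079 V.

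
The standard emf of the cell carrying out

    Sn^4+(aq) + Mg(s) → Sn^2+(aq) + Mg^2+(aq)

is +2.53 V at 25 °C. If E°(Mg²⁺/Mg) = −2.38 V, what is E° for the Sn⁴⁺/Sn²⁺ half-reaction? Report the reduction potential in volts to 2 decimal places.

+0.15 V

In the reaction as written the Sn⁴⁺/Sn²⁺ couple is reduced (cathode) and Mg²⁺/Mg is oxidized (anode), so E°cell = E°(Sn⁴⁺/Sn²⁺) − E°(Mg²⁺/Mg).
E°(Sn⁴⁺/Sn²⁺) = E°cell + E°(anode) = +2.53 + (−2.38) = +0.15 V.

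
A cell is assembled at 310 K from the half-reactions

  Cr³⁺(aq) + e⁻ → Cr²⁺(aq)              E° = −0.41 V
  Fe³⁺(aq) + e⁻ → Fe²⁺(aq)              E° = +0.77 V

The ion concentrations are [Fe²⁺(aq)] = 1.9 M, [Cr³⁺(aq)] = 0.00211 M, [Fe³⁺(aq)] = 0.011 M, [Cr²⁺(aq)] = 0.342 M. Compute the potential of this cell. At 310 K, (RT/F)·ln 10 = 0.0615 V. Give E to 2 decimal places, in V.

+1.18 V

The Fe³⁺/Fe²⁺ couple has the more positive E°, so it is the cathode; Cr³⁺/Cr²⁺ is the anode.
The standard potential is +0.77 − (−0.41) = +1.18 V and the balanced reaction transfers n = 1 electron.
For the overall reaction Fe³⁺(aq) + Cr²⁺(aq) → Fe²⁺(aq) + Cr³⁺(aq), Q = ([Fe²⁺(aq)]·[Cr³⁺(aq)]) / ([Fe³⁺(aq)]·[Cr²⁺(aq)]) = 1.07, giving log Q = 0.028.
By the Nernst equation, E = +1.18 − (0.0615/1)·(0.028) = +1.18 V.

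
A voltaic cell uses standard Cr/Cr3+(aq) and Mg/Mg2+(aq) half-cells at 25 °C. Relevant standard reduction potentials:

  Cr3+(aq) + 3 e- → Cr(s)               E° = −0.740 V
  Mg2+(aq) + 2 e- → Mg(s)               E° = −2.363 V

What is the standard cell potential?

The Cr³⁺/Cr couple has the higher E°, so Cr ion is reduced (cathode) and Mg is oxidized (anode).
E°cell = E°(cathode) − E°(anode) = −0.740 − (−2.363) = +1.623 V.

+1.623 V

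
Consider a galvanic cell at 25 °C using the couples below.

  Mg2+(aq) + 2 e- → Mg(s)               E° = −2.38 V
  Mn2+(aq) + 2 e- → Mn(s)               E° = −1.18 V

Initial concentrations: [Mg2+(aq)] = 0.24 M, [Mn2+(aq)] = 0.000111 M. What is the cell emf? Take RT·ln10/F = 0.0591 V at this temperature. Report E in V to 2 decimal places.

+1.10 V

Mn²⁺/Mn is reduced (cathode, E° = −1.18 V) and Mg²⁺/Mg is oxidized (anode).
E°cell = −1.18 − (−2.38) = +1.20 V, with n = 2 electrons transferred.
Balancing gives Mn2+(aq) + Mg(s) → Mn(s) + Mg2+(aq); hence Q = [Mg2+(aq)] / [Mn2+(aq)] = 2.16×10^3 (log Q = 3.335).
Applying E = E° − (RT ln10/nF)·log Q gives +1.20 − (0.0591/2)(3.335) = +1.10 V.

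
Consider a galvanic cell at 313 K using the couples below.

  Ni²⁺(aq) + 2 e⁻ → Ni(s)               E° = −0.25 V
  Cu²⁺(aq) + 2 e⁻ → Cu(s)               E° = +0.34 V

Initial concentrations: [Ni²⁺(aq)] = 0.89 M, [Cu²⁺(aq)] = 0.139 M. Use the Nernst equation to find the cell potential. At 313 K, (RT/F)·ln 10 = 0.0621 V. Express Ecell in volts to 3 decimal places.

+0.565 V

The Cu²⁺/Cu couple has the more positive E°, so it is the cathode; Ni²⁺/Ni is the anode.
E°cell = +0.34 − (−0.25) = +0.59 V, with n = 2 electrons transferred.
The balanced reaction is Cu²⁺(aq) + Ni(s) → Cu(s) + Ni²⁺(aq), so Q = [Ni²⁺(aq)] / [Cu²⁺(aq)] = 6.4 and log Q = 0.806.
E = E° − (0.0621/n)·log Q = +0.59 − (0.0621/2)(0.806) = +0.565 V.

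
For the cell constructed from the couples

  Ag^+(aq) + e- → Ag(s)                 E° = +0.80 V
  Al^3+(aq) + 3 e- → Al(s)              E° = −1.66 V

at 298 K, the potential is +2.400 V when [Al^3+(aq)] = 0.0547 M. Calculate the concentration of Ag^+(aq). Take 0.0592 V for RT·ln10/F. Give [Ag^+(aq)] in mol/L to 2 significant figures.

With Ag⁺/Ag at the cathode and Al³⁺/Al at the anode, E°cell = +0.80 − (−1.66) = +2.46 V (n = 3).
From the Nernst equation, log Q = n(E° − E)/0.0592 = 3·(+2.46 − (+2.400))/0.0592 = 3.041.
Balancing electrons gives 3 Ag^+(aq) + Al(s) → 3 Ag(s) + Al^3+(aq); thus Q = [Al^3+(aq)] / [Ag^+(aq)]^3.
Solving for the unknown gives log [Ag^+(aq)] = −1.434, so [Ag^+(aq)] ≈ 0.037 M.

0.037 M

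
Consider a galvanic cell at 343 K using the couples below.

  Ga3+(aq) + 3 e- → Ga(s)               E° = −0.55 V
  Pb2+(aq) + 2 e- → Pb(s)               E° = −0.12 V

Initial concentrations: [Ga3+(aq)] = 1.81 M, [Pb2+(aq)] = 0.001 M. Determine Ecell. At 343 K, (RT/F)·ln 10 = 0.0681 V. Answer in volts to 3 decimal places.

Since E°(Pb²⁺/Pb) > E°(Ga³⁺/Ga), Pb²⁺/Pb serves as the cathode.
E°cell = −0.12 − (−0.55) = +0.43 V, with n = 6 electrons transferred.
Balancing gives 3 Pb2+(aq) + 2 Ga(s) → 3 Pb(s) + 2 Ga3+(aq); hence Q = [Ga3+(aq)]^2 / [Pb2+(aq)]^3 = 3.28×10^9 (log Q = 9.515).
E = E° − (0.0681/n)·log Q = +0.43 − (0.0681/6)(9.515) = +0.322 V.

+0.322 V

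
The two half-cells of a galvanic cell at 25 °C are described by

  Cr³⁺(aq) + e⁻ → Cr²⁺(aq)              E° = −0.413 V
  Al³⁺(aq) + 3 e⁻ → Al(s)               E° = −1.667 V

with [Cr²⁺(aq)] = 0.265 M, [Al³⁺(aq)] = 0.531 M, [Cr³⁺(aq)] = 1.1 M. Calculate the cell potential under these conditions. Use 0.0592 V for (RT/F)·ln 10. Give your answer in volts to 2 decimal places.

Since E°(Cr³⁺/Cr²⁺) > E°(Al³⁺/Al), Cr³⁺/Cr²⁺ serves as the cathode.
The standard potential is −0.413 − (−1.667) = +1.254 V and the balanced reaction transfers n = 3 electrons.
Balancing gives 3 Cr³⁺(aq) + Al(s) → 3 Cr²⁺(aq) + Al³⁺(aq); hence Q = ([Cr²⁺(aq)]^3·[Al³⁺(aq)]) / [Cr³⁺(aq)]^3 = 0.00742 (log Q = −2.129).
E = E° − (0.0592/n)·log Q = +1.254 − (0.0592/3)(−2.129) = +1.30 V.

+1.30 V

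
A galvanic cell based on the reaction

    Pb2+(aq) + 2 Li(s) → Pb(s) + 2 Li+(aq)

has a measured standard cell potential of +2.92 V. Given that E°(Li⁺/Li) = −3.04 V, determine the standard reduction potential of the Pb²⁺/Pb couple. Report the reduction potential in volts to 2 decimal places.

−0.12 V

In the reaction as written the Pb²⁺/Pb couple is reduced (cathode) and Li⁺/Li is oxidized (anode), so E°cell = E°(Pb²⁺/Pb) − E°(Li⁺/Li).
E°(Pb²⁺/Pb) = E°cell + E°(anode) = +2.92 + (−3.04) = −0.12 V.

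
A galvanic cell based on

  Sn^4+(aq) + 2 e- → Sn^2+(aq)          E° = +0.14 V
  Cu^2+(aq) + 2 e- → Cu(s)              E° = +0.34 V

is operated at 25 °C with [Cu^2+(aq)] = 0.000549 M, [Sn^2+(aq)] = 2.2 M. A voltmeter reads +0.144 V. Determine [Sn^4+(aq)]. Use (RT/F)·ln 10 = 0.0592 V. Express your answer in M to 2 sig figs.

0.094 M

With Cu²⁺/Cu at the cathode and Sn⁴⁺/Sn²⁺ at the anode, E°cell = +0.34 − (+0.14) = +0.20 V (n = 2).
Since E = E° − (0.0592/n)·log Q, log Q = n(E° − E)/0.0592 = 1.892.
Balancing electrons gives Cu^2+(aq) + Sn^2+(aq) → Cu(s) + Sn^4+(aq); thus Q = [Sn^4+(aq)] / ([Cu^2+(aq)]·[Sn^2+(aq)]).
Isolating [Sn^4+(aq)] in Q = 10^{1.892} yields log [Sn^4+(aq)] = −1.026, i.e. 0.094 M.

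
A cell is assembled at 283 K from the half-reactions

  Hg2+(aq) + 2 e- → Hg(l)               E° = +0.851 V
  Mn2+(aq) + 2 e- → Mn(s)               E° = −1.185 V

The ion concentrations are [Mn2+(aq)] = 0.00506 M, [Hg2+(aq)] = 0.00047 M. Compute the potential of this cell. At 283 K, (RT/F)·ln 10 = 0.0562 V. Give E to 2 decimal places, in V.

The Hg²⁺/Hg couple has the more positive E°, so it is the cathode; Mn²⁺/Mn is the anode.
E°cell = +0.851 − (−1.185) = +2.036 V, with n = 2 electrons transferred.
Balancing gives Hg2+(aq) + Mn(s) → Hg(l) + Mn2+(aq); hence Q = [Mn2+(aq)] / [Hg2+(aq)] = 10.8 (log Q = 1.032).
By the Nernst equation, E = +2.036 − (0.0562/2)·(1.032) = +2.01 V.

+2.01 V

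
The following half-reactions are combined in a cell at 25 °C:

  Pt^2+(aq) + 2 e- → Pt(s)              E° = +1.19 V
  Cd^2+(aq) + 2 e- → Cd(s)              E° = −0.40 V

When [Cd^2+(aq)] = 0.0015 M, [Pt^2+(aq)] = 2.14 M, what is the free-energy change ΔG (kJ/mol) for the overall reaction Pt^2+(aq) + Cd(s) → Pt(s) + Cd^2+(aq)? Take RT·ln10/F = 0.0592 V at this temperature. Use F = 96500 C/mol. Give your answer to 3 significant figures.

The standard cell potential is +1.19 − (−0.40) = +1.59 V, with n = 2 electrons in the balanced equation.
Here Q = [Cd^2+(aq)] / [Pt^2+(aq)] = 0.000701 (log Q = −3.154), giving E = +1.59 − (0.0592/2)·(−3.154) = +1.6834 V.
ΔG = −nFE = −(2)(96500)(+1.6834) J/mol = −325 kJ/mol.

−325 kJ/mol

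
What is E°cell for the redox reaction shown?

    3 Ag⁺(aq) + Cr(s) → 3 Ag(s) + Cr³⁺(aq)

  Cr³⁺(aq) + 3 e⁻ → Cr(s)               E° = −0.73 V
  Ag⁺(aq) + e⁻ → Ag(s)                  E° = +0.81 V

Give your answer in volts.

+1.54 V

Ag⁺(aq) gains electrons, so the Ag⁺/Ag couple is the cathode; the Cr³⁺/Cr couple is the anode.
E°cell = E°(cathode) − E°(anode) = +0.81 − (−0.73) = +1.54 V.
The positive value indicates the reaction is spontaneous as written.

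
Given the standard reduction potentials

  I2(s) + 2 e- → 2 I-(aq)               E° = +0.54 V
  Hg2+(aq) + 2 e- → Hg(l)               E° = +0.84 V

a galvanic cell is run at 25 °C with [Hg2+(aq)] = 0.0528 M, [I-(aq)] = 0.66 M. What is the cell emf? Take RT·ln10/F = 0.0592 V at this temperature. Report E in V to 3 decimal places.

Hg²⁺/Hg is reduced (cathode, E° = +0.84 V) and I₂/I⁻ is oxidized (anode).
E°cell = E°cat − E°an = +0.84 − (+0.54) = +0.30 V; n = 2.
Balancing gives Hg2+(aq) + 2 I-(aq) → Hg(l) + I2(s); hence Q = 1 / ([Hg2+(aq)]·[I-(aq)]^2) = 43.5 (log Q = 1.638).
E = E° − (0.0592/n)·log Q = +0.30 − (0.0592/2)(1.638) = +0.252 V.

+0.252 V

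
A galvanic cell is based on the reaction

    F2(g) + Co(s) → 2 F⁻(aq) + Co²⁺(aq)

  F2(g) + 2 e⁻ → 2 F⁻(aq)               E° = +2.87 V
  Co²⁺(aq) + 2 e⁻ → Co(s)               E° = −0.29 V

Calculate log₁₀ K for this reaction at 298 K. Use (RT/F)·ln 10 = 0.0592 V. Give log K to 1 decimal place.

The F₂/F⁻ couple is reduced (cathode); E°cell = +2.87 − (−0.29) = +3.16 V with n = 2.
At equilibrium E = 0, so log K = nE°cell / 0.0592 = (2)(+3.16) / 0.0592 = 106.8.

log K = 106.8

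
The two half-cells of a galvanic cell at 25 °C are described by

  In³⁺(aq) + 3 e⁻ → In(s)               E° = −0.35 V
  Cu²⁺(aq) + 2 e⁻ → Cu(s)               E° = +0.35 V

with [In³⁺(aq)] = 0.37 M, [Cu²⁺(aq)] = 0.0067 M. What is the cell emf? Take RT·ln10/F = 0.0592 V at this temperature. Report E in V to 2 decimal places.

Since E°(Cu²⁺/Cu) > E°(In³⁺/In), Cu²⁺/Cu serves as the cathode.
E°cell = +0.35 − (−0.35) = +0.70 V, with n = 6 electrons transferred.
The balanced reaction is 3 Cu²⁺(aq) + 2 In(s) → 3 Cu(s) + 2 In³⁺(aq), so Q = [In³⁺(aq)]^2 / [Cu²⁺(aq)]^3 = 4.55×10^5 and log Q = 5.658.
E = E° − (0.0592/n)·log Q = +0.70 − (0.0592/6)(5.658) = +0.64 V.

+0.64 V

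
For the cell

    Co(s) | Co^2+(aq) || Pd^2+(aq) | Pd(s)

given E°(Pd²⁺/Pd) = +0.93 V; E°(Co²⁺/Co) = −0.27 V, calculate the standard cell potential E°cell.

+1.20 V

By convention the left-hand electrode in cell notation is the anode (oxidation) and the right-hand electrode is the cathode (reduction).
E°cell = E°(right) − E°(left) = +0.93 − (−0.27) = +1.20 V.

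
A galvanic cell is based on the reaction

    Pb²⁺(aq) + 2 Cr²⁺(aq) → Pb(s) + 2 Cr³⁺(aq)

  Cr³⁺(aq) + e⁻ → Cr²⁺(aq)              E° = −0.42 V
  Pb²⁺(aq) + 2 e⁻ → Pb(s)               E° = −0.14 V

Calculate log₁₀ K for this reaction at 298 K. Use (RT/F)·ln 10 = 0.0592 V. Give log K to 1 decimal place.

The Pb²⁺/Pb couple is reduced (cathode); E°cell = −0.14 − (−0.42) = +0.28 V with n = 2.
At equilibrium E = 0, so log K = nE°cell / 0.0592 = (2)(+0.28) / 0.0592 = 9.5.

log K = 9.5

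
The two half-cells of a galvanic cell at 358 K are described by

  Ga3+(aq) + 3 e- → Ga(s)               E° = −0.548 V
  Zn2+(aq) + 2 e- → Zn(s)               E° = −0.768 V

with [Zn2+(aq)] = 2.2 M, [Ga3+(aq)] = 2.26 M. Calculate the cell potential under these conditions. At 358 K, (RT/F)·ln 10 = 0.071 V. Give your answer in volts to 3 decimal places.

+0.216 V

The Ga³⁺/Ga couple has the more positive E°, so it is the cathode; Zn²⁺/Zn is the anode.
E°cell = E°cat − E°an = −0.548 − (−0.768) = +0.220 V; n = 6.
For the overall reaction 2 Ga3+(aq) + 3 Zn(s) → 2 Ga(s) + 3 Zn2+(aq), Q = [Zn2+(aq)]^3 / [Ga3+(aq)]^2 = 2.08, giving log Q = 0.319.
By the Nernst equation, E = +0.220 − (0.071/6)·(0.319) = +0.216 V.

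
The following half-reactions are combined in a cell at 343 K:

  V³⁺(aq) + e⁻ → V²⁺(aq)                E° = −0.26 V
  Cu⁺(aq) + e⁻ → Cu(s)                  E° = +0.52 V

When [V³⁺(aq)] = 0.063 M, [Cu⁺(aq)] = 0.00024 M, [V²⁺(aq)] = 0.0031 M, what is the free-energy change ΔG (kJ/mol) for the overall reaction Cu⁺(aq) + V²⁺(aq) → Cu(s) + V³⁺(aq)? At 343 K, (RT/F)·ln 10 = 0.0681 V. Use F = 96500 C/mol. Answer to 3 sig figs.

With Cu⁺/Cu reduced at the cathode, E°cell = +0.52 − (−0.26) = +0.78 V and n = 1.
The reaction quotient is [V³⁺(aq)] / ([Cu⁺(aq)]·[V²⁺(aq)]) = 8.47×10^4; by Nernst, E = +0.78 − (0.0681/1)(4.928) = +0.4444 V.
ΔG = −nFE = −(1)(96500)(+0.4444) J/mol = −42.9 kJ/mol.

−42.9 kJ/mol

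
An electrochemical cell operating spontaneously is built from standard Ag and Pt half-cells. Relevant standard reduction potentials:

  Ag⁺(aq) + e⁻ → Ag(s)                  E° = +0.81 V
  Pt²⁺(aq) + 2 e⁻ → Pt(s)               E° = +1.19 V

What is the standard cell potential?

The Pt²⁺/Pt couple has the higher E°, so Pt ion is reduced (cathode) and Ag is oxidized (anode).
E°cell = E°(cathode) − E°(anode) = +1.19 − (+0.81) = +0.38 V.

+0.38 V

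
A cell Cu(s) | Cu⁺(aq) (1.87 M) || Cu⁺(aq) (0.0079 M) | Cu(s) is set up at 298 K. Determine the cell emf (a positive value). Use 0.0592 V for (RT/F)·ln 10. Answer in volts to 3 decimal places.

0.141 V

For a concentration cell E°cell = 0, since both electrodes use the same couple.
The compartment with the higher Cu⁺(aq) concentration (1.87 M) acts as the cathode; ions are reduced there and produced at the dilute (0.0079 M) anode.
With n = 1, Ecell = −(0.0592/1)·log([dilute]/[conc]) = −(0.0592/1)·log(0.0079/1.87) = +0.141 V.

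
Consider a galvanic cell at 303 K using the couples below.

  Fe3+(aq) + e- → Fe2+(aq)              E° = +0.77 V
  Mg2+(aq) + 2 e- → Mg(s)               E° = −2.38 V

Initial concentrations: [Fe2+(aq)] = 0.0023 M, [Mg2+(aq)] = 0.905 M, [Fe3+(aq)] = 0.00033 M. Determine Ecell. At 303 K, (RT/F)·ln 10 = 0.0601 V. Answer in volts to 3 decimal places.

Since E°(Fe³⁺/Fe²⁺) > E°(Mg²⁺/Mg), Fe³⁺/Fe²⁺ serves as the cathode.
E°cell = E°cat − E°an = +0.77 − (−2.38) = +3.15 V; n = 2.
For the overall reaction 2 Fe3+(aq) + Mg(s) → 2 Fe2+(aq) + Mg2+(aq), Q = ([Fe2+(aq)]^2·[Mg2+(aq)]) / [Fe3+(aq)]^2 = 44, giving log Q = 1.643.
Applying E = E° − (RT ln10/nF)·log Q gives +3.15 − (0.0601/2)(1.643) = +3.101 V.

+3.101 V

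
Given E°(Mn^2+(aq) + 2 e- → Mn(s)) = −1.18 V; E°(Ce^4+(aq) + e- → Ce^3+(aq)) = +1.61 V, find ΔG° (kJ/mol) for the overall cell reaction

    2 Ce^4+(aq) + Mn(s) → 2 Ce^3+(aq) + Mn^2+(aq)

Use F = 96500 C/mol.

−538 kJ/mol

In the reaction as written Ce^4+(aq) is reduced, so the Ce⁴⁺/Ce³⁺ couple is the cathode and Mn²⁺/Mn is the anode.
E°cell = +1.61 − (−1.18) = +2.79 V; balancing electrons gives n = 2.
ΔG° = −nFE°cell = −(2)(96500)(+2.79) J/mol = −538 kJ/mol.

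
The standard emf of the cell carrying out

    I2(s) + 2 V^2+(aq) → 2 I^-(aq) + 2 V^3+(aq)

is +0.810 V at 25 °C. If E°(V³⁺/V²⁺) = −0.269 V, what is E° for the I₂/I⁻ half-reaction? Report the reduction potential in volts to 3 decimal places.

+0.541 V

In the reaction as written the I₂/I⁻ couple is reduced (cathode) and V³⁺/V²⁺ is oxidized (anode), so E°cell = E°(I₂/I⁻) − E°(V³⁺/V²⁺).
E°(I₂/I⁻) = E°cell + E°(anode) = +0.810 + (−0.269) = +0.541 V.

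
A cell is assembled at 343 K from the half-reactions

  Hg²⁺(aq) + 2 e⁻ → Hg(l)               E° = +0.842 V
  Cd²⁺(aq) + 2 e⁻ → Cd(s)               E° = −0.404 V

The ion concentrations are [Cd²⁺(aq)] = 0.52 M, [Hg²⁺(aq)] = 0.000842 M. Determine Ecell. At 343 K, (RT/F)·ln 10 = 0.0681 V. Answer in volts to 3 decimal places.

The Hg²⁺/Hg couple has the more positive E°, so it is the cathode; Cd²⁺/Cd is the anode.
E°cell = +0.842 − (−0.404) = +1.246 V, with n = 2 electrons transferred.
For the overall reaction Hg²⁺(aq) + Cd(s) → Hg(l) + Cd²⁺(aq), Q = [Cd²⁺(aq)] / [Hg²⁺(aq)] = 618, giving log Q = 2.791.
By the Nernst equation, E = +1.246 − (0.0681/2)·(2.791) = +1.151 V.

+1.151 V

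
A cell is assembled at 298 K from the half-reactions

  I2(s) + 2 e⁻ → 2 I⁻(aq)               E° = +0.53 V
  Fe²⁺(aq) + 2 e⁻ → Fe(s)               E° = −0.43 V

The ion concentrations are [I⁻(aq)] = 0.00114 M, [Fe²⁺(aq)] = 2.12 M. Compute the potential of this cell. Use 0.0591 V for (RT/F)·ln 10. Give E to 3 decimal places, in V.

+1.124 V

The I₂/I⁻ couple has the more positive E°, so it is the cathode; Fe²⁺/Fe is the anode.
E°cell = +0.53 − (−0.43) = +0.96 V, with n = 2 electrons transferred.
For the overall reaction I2(s) + Fe(s) → 2 I⁻(aq) + Fe²⁺(aq), Q = [I⁻(aq)]^2·[Fe²⁺(aq)] = 2.76×10^−6, giving log Q = −5.560.
E = E° − (0.0591/n)·log Q = +0.96 − (0.0591/2)(−5.560) = +1.124 V.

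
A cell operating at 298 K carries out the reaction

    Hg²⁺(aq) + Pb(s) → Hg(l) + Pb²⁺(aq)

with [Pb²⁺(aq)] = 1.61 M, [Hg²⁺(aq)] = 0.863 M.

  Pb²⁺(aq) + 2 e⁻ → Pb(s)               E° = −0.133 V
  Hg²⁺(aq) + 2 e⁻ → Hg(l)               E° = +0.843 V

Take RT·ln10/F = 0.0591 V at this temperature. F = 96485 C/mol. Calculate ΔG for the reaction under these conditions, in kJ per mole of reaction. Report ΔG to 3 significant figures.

−187 kJ/mol

With Hg²⁺/Hg reduced at the cathode, E°cell = +0.843 − (−0.133) = +0.976 V and n = 2.
The reaction quotient is [Pb²⁺(aq)] / [Hg²⁺(aq)] = 1.87; by Nernst, E = +0.976 − (0.0591/2)(0.271) = +0.9680 V.
Then ΔG = −nFE = −2 × 96485 × +0.9680 J/mol = −187 kJ/mol.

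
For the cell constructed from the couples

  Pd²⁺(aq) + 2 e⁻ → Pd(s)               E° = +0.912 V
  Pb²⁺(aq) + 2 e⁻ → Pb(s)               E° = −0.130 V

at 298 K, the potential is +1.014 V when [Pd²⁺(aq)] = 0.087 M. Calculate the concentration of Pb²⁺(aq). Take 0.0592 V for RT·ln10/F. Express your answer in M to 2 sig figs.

0.77 M

The Pd²⁺/Pd couple has the larger reduction potential, so it is the cathode: E°cell = +0.912 − (−0.130) = +1.042 V and n = 2.
From the Nernst equation, log Q = n(E° − E)/0.0592 = 2·(+1.042 − (+1.014))/0.0592 = 0.946.
Balancing electrons gives Pd²⁺(aq) + Pb(s) → Pd(s) + Pb²⁺(aq); thus Q = [Pb²⁺(aq)] / [Pd²⁺(aq)].
Isolating [Pb²⁺(aq)] in Q = 10^{0.946} yields log [Pb²⁺(aq)] = −0.114, i.e. 0.77 M.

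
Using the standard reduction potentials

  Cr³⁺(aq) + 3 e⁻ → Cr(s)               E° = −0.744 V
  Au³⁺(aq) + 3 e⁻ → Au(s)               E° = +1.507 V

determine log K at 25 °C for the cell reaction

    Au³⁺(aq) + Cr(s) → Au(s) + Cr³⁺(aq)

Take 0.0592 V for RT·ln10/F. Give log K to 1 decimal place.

The Au³⁺/Au couple is reduced (cathode); E°cell = +1.507 − (−0.744) = +2.251 V with n = 3.
At equilibrium E = 0, so log K = nE°cell / 0.0592 = (3)(+2.251) / 0.0592 = 114.1.

log K = 114.1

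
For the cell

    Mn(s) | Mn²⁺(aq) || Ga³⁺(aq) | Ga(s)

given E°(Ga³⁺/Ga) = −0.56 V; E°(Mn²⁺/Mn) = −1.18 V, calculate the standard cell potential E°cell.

By convention the left-hand electrode in cell notation is the anode (oxidation) and the right-hand electrode is the cathode (reduction).
E°cell = E°(right) − E°(left) = −0.56 − (−1.18) = +0.62 V.

+0.62 V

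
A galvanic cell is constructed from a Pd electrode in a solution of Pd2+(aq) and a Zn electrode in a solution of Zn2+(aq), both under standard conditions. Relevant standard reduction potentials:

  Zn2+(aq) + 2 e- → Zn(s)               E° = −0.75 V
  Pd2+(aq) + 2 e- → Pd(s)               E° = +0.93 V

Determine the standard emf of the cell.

+1.68 V

Of the two couples in this cell, the one with the more positive reduction potential is reduced at the cathode: here that is Pd²⁺/Pd (+0.93 V); Zn²⁺/Zn (−0.75 V) is the anode.
E°cell = E°(cathode) − E°(anode) = +0.93 − (−0.75) = +1.68 V.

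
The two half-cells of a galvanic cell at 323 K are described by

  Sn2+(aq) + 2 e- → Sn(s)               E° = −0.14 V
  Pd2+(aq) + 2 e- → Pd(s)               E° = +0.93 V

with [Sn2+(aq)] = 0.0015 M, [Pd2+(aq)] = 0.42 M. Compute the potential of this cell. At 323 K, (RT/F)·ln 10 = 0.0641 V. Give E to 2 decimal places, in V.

+1.15 V

Pd²⁺/Pd is reduced (cathode, E° = +0.93 V) and Sn²⁺/Sn is oxidized (anode).
E°cell = +0.93 − (−0.14) = +1.07 V, with n = 2 electrons transferred.
The balanced reaction is Pd2+(aq) + Sn(s) → Pd(s) + Sn2+(aq), so Q = [Sn2+(aq)] / [Pd2+(aq)] = 0.00357 and log Q = −2.447.
Applying E = E° − (RT ln10/nF)·log Q gives +1.07 − (0.0641/2)(−2.447) = +1.15 V.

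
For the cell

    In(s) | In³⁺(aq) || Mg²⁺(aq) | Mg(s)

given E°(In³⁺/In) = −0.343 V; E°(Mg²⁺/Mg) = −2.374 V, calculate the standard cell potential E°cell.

−2.031 V

By convention the left-hand electrode in cell notation is the anode (oxidation) and the right-hand electrode is the cathode (reduction).
E°cell = E°(right) − E°(left) = −2.374 − (−0.343) = −2.031 V.
The negative sign shows that, as written, the cell would require an external voltage to drive the reaction.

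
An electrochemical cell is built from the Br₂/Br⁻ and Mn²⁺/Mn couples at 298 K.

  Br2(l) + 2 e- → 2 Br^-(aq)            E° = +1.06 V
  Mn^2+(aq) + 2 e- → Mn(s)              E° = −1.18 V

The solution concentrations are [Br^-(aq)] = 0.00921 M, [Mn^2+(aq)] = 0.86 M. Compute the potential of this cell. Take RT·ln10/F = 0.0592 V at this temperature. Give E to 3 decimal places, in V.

Br₂/Br⁻ is reduced (cathode, E° = +1.06 V) and Mn²⁺/Mn is oxidized (anode).
E°cell = +1.06 − (−1.18) = +2.24 V, with n = 2 electrons transferred.
The balanced reaction is Br2(l) + Mn(s) → 2 Br^-(aq) + Mn^2+(aq), so Q = [Br^-(aq)]^2·[Mn^2+(aq)] = 7.29×10^−5 and log Q = −4.137.
By the Nernst equation, E = +2.24 − (0.0592/2)·(−4.137) = +2.362 V.

+2.362 V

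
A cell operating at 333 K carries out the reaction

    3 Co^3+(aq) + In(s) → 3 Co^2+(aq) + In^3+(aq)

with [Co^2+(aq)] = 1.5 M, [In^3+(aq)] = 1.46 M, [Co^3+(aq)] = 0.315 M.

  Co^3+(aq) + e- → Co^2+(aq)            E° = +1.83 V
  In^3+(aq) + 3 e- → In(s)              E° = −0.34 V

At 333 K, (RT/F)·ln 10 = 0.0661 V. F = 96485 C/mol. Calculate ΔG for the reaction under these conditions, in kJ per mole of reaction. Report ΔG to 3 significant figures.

−614 kJ/mol

With Co³⁺/Co²⁺ reduced at the cathode, E°cell = +1.83 − (−0.34) = +2.17 V and n = 3.
Here Q = ([Co^2+(aq)]^3·[In^3+(aq)]) / [Co^3+(aq)]^3 = 158 (log Q = 2.198), giving E = +2.17 − (0.0661/3)·(2.198) = +2.1216 V.
Finally ΔG = −nFE = −(3)(96485 C/mol)(+2.1216 V) = −614 kJ/mol.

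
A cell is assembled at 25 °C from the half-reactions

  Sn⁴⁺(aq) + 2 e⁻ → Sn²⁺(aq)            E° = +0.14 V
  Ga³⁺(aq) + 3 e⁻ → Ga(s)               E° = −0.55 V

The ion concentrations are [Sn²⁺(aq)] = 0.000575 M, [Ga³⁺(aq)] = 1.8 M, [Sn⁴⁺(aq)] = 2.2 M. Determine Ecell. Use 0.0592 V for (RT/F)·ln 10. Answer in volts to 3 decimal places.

+0.791 V

Sn⁴⁺/Sn²⁺ is reduced (cathode, E° = +0.14 V) and Ga³⁺/Ga is oxidized (anode).
E°cell = +0.14 − (−0.55) = +0.69 V, with n = 6 electrons transferred.
The balanced reaction is 3 Sn⁴⁺(aq) + 2 Ga(s) → 3 Sn²⁺(aq) + 2 Ga³⁺(aq), so Q = ([Sn²⁺(aq)]^3·[Ga³⁺(aq)]^2) / [Sn⁴⁺(aq)]^3 = 5.78×10^−11 and log Q = −10.238.
E = E° − (0.0592/n)·log Q = +0.69 − (0.0592/6)(−10.238) = +0.791 V.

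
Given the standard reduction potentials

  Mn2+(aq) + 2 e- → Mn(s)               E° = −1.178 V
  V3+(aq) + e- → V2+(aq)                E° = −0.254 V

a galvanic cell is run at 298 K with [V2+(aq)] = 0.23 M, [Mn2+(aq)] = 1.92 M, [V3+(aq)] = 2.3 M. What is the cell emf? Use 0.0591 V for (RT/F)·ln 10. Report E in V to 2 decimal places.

+0.97 V

The V³⁺/V²⁺ couple has the more positive E°, so it is the cathode; Mn²⁺/Mn is the anode.
E°cell = −0.254 − (−1.178) = +0.924 V, with n = 2 electrons transferred.
For the overall reaction 2 V3+(aq) + Mn(s) → 2 V2+(aq) + Mn2+(aq), Q = ([V2+(aq)]^2·[Mn2+(aq)]) / [V3+(aq)]^2 = 0.0192, giving log Q = −1.717.
By the Nernst equation, E = +0.924 − (0.0591/2)·(−1.717) = +0.97 V.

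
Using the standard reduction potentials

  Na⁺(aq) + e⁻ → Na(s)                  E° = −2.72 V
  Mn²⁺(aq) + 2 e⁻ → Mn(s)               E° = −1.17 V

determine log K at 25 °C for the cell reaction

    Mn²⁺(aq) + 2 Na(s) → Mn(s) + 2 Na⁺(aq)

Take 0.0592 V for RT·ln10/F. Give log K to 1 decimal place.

The Mn²⁺/Mn couple is reduced (cathode); E°cell = −1.17 − (−2.72) = +1.55 V with n = 2.
At equilibrium E = 0, so log K = nE°cell / 0.0592 = (2)(+1.55) / 0.0592 = 52.4.

log K = 52.4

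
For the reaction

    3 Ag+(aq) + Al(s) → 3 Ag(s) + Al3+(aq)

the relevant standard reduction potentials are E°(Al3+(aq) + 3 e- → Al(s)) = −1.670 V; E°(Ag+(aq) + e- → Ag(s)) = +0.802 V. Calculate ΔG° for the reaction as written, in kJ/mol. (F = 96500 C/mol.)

In the reaction as written Ag+(aq) is reduced, so the Ag⁺/Ag couple is the cathode and Al³⁺/Al is the anode.
E°cell = +0.802 − (−1.670) = +2.472 V; balancing electrons gives n = 3.
ΔG° = −nFE°cell = −(3)(96500)(+2.472) J/mol = −716 kJ/mol.

−716 kJ/mol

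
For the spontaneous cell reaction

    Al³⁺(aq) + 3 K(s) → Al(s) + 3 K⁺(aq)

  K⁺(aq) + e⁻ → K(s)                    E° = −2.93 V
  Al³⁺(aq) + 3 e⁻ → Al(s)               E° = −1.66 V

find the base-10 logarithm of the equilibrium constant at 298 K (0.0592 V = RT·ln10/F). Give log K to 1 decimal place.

The Al³⁺/Al couple is reduced (cathode); E°cell = −1.66 − (−2.93) = +1.27 V with n = 3.
At equilibrium E = 0, so log K = nE°cell / 0.0592 = (3)(+1.27) / 0.0592 = 64.4.

log K = 64.4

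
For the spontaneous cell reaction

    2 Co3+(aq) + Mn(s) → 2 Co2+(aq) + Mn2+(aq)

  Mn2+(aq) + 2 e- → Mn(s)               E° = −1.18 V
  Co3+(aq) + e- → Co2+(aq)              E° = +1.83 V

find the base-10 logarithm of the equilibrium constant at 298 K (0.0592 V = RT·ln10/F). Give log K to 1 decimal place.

log K = 101.7

The Co³⁺/Co²⁺ couple is reduced (cathode); E°cell = +1.83 − (−1.18) = +3.01 V with n = 2.
At equilibrium E = 0, so log K = nE°cell / 0.0592 = (2)(+3.01) / 0.0592 = 101.7.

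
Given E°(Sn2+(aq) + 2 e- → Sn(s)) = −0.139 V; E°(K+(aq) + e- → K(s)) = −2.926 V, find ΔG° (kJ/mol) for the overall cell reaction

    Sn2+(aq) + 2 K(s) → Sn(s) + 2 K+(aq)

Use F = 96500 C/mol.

−538 kJ/mol

In the reaction as written Sn2+(aq) is reduced, so the Sn²⁺/Sn couple is the cathode and K⁺/K is the anode.
E°cell = −0.139 − (−2.926) = +2.787 V; balancing electrons gives n = 2.
ΔG° = −nFE°cell = −(2)(96500)(+2.787) J/mol = −538 kJ/mol.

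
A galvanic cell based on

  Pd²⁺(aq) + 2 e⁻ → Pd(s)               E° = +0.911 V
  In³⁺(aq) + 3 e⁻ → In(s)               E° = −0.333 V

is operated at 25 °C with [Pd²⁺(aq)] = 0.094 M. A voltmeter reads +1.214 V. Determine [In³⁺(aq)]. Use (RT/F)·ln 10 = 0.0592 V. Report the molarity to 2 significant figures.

The Pd²⁺/Pd couple has the larger reduction potential, so it is the cathode: E°cell = +0.911 − (−0.333) = +1.244 V and n = 6.
Rearranging E = E° − (0.0592/n)·log Q gives log Q = 6(+1.244 − (+1.214))/0.0592 = 3.041.
Balancing electrons gives 3 Pd²⁺(aq) + 2 In(s) → 3 Pd(s) + 2 In³⁺(aq); thus Q = [In³⁺(aq)]^2 / [Pd²⁺(aq)]^3.
Solving for the unknown gives log [In³⁺(aq)] = −0.020, so [In³⁺(aq)] ≈ 0.95 M.

0.95 M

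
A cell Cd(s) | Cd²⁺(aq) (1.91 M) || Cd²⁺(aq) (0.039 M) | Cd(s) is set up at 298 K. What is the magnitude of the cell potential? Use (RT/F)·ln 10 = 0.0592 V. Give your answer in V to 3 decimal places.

0.050 V

For a concentration cell E°cell = 0, since both electrodes use the same couple.
The compartment with the higher Cd²⁺(aq) concentration (1.91 M) acts as the cathode; ions are reduced there and produced at the dilute (0.039 M) anode.
With n = 2, Ecell = −(0.0592/2)·log([dilute]/[conc]) = −(0.0592/2)·log(0.039/1.91) = +0.050 V.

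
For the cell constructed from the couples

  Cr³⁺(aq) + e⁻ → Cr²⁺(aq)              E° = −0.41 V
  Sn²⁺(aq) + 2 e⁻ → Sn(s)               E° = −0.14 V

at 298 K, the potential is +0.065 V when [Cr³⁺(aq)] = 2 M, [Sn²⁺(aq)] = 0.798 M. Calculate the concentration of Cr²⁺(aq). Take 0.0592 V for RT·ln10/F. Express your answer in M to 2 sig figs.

0.00077 M

The Sn²⁺/Sn couple has the larger reduction potential, so it is the cathode: E°cell = −0.14 − (−0.41) = +0.27 V and n = 2.
Rearranging E = E° − (0.0592/n)·log Q gives log Q = 2(+0.27 − (+0.065))/0.0592 = 6.926.
For Sn²⁺(aq) + 2 Cr²⁺(aq) → Sn(s) + 2 Cr³⁺(aq), the reaction quotient is Q = [Cr³⁺(aq)]^2 / ([Sn²⁺(aq)]·[Cr²⁺(aq)]^2).
Solving for the unknown gives log [Cr²⁺(aq)] = −3.113, so [Cr²⁺(aq)] ≈ 0.00077 M.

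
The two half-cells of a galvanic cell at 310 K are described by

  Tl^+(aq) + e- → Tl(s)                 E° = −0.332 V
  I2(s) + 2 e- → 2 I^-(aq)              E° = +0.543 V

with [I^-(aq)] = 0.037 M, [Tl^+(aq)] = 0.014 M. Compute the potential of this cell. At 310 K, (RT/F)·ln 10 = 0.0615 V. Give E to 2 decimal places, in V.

I₂/I⁻ is reduced (cathode, E° = +0.543 V) and Tl⁺/Tl is oxidized (anode).
E°cell = +0.543 − (−0.332) = +0.875 V, with n = 2 electrons transferred.
Balancing gives I2(s) + 2 Tl(s) → 2 I^-(aq) + 2 Tl^+(aq); hence Q = [I^-(aq)]^2·[Tl^+(aq)]^2 = 2.68×10^−7 (log Q = −6.571).
By the Nernst equation, E = +0.875 − (0.0615/2)·(−6.571) = +1.08 V.

+1.08 V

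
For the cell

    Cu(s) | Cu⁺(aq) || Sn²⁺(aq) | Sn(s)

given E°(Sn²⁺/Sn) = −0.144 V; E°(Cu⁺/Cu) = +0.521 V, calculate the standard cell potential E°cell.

By convention the left-hand electrode in cell notation is the anode (oxidation) and the right-hand electrode is the cathode (reduction).
E°cell = E°(right) − E°(left) = −0.144 − (+0.521) = −0.665 V.
The negative sign shows that, as written, the cell would require an external voltage to drive the reaction.

−0.665 V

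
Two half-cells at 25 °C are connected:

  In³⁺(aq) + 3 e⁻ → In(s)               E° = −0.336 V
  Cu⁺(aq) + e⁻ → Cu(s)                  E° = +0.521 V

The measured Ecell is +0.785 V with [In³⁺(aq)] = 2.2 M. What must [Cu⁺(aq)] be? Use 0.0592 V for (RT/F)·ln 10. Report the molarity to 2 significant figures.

Cu⁺/Cu is the cathode (higher E°); E°cell = +0.521 − (−0.336) = +0.857 V with n = 3.
Rearranging E = E° − (0.0592/n)·log Q gives log Q = 3(+0.857 − (+0.785))/0.0592 = 3.649.
The balanced reaction is 3 Cu⁺(aq) + In(s) → 3 Cu(s) + In³⁺(aq), so Q = [In³⁺(aq)] / [Cu⁺(aq)]^3.
Isolating [Cu⁺(aq)] in Q = 10^{3.649} yields log [Cu⁺(aq)] = −1.102, i.e. 0.079 M.

0.079 M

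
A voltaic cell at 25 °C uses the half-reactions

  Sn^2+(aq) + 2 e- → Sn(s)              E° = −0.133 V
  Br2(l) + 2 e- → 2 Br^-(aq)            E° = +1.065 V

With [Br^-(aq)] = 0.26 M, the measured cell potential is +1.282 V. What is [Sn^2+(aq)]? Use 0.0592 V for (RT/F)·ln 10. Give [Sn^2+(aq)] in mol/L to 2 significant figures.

Br₂/Br⁻ is the cathode (higher E°); E°cell = +1.065 − (−0.133) = +1.198 V with n = 2.
Since E = E° − (0.0592/n)·log Q, log Q = n(E° − E)/0.0592 = −2.838.
The balanced reaction is Br2(l) + Sn(s) → 2 Br^-(aq) + Sn^2+(aq), so Q = [Br^-(aq)]^2·[Sn^2+(aq)].
Isolating [Sn^2+(aq)] in Q = 10^{−2.838} yields log [Sn^2+(aq)] = −1.668, i.e. 0.021 M.

0.021 M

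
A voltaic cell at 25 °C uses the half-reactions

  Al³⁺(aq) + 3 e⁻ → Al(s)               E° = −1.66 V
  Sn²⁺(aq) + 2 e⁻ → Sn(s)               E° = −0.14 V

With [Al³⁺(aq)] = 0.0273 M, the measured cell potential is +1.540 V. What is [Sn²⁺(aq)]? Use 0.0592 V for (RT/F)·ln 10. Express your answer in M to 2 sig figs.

0.43 M

Sn²⁺/Sn is the cathode (higher E°); E°cell = −0.14 − (−1.66) = +1.52 V with n = 6.
Rearranging E = E° − (0.0592/n)·log Q gives log Q = 6(+1.52 − (+1.540))/0.0592 = −2.027.
Balancing electrons gives 3 Sn²⁺(aq) + 2 Al(s) → 3 Sn(s) + 2 Al³⁺(aq); thus Q = [Al³⁺(aq)]^2 / [Sn²⁺(aq)]^3.
Isolating [Sn²⁺(aq)] in Q = 10^{−2.027} yields log [Sn²⁺(aq)] = −0.367, i.e. 0.43 M.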